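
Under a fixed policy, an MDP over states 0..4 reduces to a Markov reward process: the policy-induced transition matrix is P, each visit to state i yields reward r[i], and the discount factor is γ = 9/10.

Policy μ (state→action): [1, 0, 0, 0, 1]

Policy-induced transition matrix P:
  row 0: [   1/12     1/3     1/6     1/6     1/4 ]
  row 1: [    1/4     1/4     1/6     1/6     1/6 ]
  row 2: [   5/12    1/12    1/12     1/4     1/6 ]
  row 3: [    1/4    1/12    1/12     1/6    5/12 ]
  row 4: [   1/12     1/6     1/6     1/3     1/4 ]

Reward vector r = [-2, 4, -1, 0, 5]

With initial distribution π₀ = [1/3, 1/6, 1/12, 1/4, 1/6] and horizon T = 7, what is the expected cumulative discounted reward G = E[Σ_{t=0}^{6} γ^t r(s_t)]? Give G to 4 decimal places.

G = 7.2552

t=0: π = [0.3333, 0.1667, 0.0833, 0.2500, 0.1667], E[r] = 0.7500, γ^t·E[r] = 0.750000, running G = 0.750000
t=1: π = [0.1806, 0.2083, 0.1389, 0.2014, 0.2708], E[r] = 1.6875, γ^t·E[r] = 1.518750, running G = 2.268750
t=2: π = [0.1979, 0.1858, 0.1383, 0.2234, 0.2546], E[r] = 1.4821, γ^t·E[r] = 1.200469, running G = 3.469219
t=3: π = [0.1976, 0.1850, 0.1365, 0.2206, 0.2602], E[r] = 1.5093, γ^t·E[r] = 1.100285, running G = 4.569504
t=4: π = [0.1964, 0.1853, 0.1369, 0.2214, 0.2600], E[r] = 1.5111, γ^t·E[r] = 0.991451, running G = 5.560955
t=5: π = [0.1967, 0.1850, 0.1368, 0.2214, 0.2601], E[r] = 1.5099, γ^t·E[r] = 0.891594, running G = 6.452549
t=6: π = [0.1967, 0.1850, 0.1368, 0.2214, 0.2601], E[r] = 1.5104, γ^t·E[r] = 0.802668, running G = 7.255217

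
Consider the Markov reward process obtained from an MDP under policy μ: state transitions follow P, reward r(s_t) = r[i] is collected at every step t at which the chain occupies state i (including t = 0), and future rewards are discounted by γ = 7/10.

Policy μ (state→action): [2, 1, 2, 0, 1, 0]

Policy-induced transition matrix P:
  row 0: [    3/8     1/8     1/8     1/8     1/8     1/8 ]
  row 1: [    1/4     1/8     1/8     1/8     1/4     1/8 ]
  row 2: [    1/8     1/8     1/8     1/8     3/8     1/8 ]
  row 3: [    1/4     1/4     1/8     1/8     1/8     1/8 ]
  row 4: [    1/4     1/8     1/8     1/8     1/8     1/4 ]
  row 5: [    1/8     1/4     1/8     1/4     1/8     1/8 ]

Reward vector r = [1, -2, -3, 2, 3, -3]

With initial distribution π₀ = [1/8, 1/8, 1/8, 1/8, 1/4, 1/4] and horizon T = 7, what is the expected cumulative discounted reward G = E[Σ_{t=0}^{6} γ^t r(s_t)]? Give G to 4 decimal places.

t=0: π = [0.1250, 0.1250, 0.1250, 0.1250, 0.2500, 0.2500], E[r] = -0.2500, γ^t·E[r] = -0.250000, running G = -0.250000
t=1: π = [0.2188, 0.1719, 0.1250, 0.1563, 0.1719, 0.1563], E[r] = -0.1406, γ^t·E[r] = -0.098438, running G = -0.348438
t=2: π = [0.2422, 0.1641, 0.1250, 0.1445, 0.1777, 0.1465], E[r] = -0.0781, γ^t·E[r] = -0.038281, running G = -0.386719
t=3: π = [0.2463, 0.1614, 0.1250, 0.1433, 0.1768, 0.1472], E[r] = -0.0762, γ^t·E[r] = -0.026127, running G = -0.412846
t=4: π = [0.2468, 0.1613, 0.1250, 0.1434, 0.1764, 0.1471], E[r] = -0.0761, γ^t·E[r] = -0.018267, running G = -0.431113
t=5: π = [0.2468, 0.1613, 0.1250, 0.1434, 0.1764, 0.1471], E[r] = -0.0759, γ^t·E[r] = -0.012762, running G = -0.443874
t=6: π = [0.2468, 0.1613, 0.1250, 0.1434, 0.1764, 0.1471], E[r] = -0.0759, γ^t·E[r] = -0.008931, running G = -0.452805

G = -0.4528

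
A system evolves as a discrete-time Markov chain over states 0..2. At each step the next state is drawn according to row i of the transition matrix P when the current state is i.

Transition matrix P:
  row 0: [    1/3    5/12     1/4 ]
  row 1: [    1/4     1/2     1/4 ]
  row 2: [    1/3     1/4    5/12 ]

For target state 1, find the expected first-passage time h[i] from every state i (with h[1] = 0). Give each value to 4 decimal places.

h = [2.7273, 0.0000, 3.2727]

First-step conditioning: h[1] = 0; for i ≠ 1, h[i] = 1 + Σ_k P[i][k]·h[k].
  h[0] = 1 + 1/3·h[0] + 1/4·h[2]
  h[2] = 1 + 1/3·h[0] + 5/12·h[2]
Solving the 2×2 linear system over states ≠ 1 gives exactly h = [30/11, 0, 36/11] (h[1] = 0 is the target).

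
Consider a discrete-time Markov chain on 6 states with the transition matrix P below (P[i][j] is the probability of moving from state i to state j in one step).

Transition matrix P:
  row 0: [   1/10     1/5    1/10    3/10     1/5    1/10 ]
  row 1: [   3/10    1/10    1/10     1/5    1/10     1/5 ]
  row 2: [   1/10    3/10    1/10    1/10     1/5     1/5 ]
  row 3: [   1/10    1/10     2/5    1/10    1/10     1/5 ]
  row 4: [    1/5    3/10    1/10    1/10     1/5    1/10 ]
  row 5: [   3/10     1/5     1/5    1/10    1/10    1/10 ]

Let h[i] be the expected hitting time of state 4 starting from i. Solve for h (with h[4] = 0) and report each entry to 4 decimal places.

h = [6.7343, 7.3469, 6.7401, 7.2928, 0.0000, 7.2966]

First-step conditioning: h[4] = 0; for i ≠ 4, h[i] = 1 + Σ_k P[i][k]·h[k].
  h[0] = 1 + 1/10·h[0] + 1/5·h[1] + 1/10·h[2] + 3/10·h[3] + 1/10·h[5]
  h[1] = 1 + 3/10·h[0] + 1/10·h[1] + 1/10·h[2] + 1/5·h[3] + 1/5·h[5]
  h[2] = 1 + 1/10·h[0] + 3/10·h[1] + 1/10·h[2] + 1/10·h[3] + 1/5·h[5]
  h[3] = 1 + 1/10·h[0] + 1/10·h[1] + 2/5·h[2] + 1/10·h[3] + 1/5·h[5]
  h[5] = 1 + 3/10·h[0] + 1/5·h[1] + 1/5·h[2] + 1/10·h[3] + 1/10·h[5]
Solving the 5×5 linear system over states ≠ 4 gives exactly h = [1394/207, 7604/1035, 6976/1035, 2516/345, 0, 7552/1035] (h[4] = 0 is the target).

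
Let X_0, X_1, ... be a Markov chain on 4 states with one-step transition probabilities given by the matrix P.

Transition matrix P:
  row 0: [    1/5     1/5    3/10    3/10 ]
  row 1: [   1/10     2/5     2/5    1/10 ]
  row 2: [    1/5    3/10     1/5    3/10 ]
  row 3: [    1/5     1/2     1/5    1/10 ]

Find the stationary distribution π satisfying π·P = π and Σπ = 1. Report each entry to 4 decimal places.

Balance equations π_j = Σ_i π_i·P[i][j]:
  π_0 = 1/5·π_0 + 1/10·π_1 + 1/5·π_2 + 1/5·π_3
  π_1 = 1/5·π_0 + 2/5·π_1 + 3/10·π_2 + 1/2·π_3
  π_2 = 3/10·π_0 + 2/5·π_1 + 1/5·π_2 + 1/5·π_3
  normalize: π_0 + π_1 + π_2 + π_3 = 1
Solving the linear system gives exactly π = [91/554, 99/277, 319/1108, 211/1108].

π = [0.1643, 0.3574, 0.2879, 0.1904]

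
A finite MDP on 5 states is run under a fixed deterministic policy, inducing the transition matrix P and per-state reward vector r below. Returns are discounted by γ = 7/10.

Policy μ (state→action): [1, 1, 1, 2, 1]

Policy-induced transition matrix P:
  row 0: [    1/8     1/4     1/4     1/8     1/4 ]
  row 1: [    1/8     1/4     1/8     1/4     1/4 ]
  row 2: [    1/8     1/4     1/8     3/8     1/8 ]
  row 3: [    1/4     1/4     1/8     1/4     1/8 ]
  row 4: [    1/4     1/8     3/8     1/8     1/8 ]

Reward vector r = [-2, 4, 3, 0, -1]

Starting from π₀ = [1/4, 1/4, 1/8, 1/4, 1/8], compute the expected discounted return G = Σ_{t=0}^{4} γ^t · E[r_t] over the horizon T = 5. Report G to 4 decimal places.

G = 2.4568

t=0: π = [0.2500, 0.2500, 0.1250, 0.2500, 0.1250], E[r] = 0.7500, γ^t·E[r] = 0.750000, running G = 0.750000
t=1: π = [0.1719, 0.2344, 0.1875, 0.2188, 0.1875], E[r] = 0.9688, γ^t·E[r] = 0.678125, running G = 1.428125
t=2: π = [0.1758, 0.2266, 0.1934, 0.2285, 0.1758], E[r] = 0.9590, γ^t·E[r] = 0.469902, running G = 1.898027
t=3: π = [0.1755, 0.2280, 0.1909, 0.2302, 0.1753], E[r] = 0.9585, γ^t·E[r] = 0.328764, running G = 2.226792
t=4: π = [0.1757, 0.2281, 0.1908, 0.2300, 0.1754], E[r] = 0.9578, γ^t·E[r] = 0.229974, running G = 2.456765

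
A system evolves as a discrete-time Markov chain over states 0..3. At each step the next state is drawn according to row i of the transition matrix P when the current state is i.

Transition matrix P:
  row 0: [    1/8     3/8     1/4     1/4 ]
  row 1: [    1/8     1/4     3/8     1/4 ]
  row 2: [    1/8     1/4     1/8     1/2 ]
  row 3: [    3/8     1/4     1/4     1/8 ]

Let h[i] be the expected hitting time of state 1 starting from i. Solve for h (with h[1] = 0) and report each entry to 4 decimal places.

h = [3.1921, 0.0000, 3.6256, 3.5468]

First-step conditioning: h[1] = 0; for i ≠ 1, h[i] = 1 + Σ_k P[i][k]·h[k].
  h[0] = 1 + 1/8·h[0] + 1/4·h[2] + 1/4·h[3]
  h[2] = 1 + 1/8·h[0] + 1/8·h[2] + 1/2·h[3]
  h[3] = 1 + 3/8·h[0] + 1/4·h[2] + 1/8·h[3]
Solving the 3×3 linear system over states ≠ 1 gives exactly h = [648/203, 0, 736/203, 720/203] (h[1] = 0 is the target).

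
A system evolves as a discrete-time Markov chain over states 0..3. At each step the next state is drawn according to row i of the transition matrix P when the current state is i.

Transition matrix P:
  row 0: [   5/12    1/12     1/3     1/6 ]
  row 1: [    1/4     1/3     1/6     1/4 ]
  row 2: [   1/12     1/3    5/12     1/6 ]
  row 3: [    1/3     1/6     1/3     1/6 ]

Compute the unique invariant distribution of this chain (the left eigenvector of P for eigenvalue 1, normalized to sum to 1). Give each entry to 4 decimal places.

Balance equations π_j = Σ_i π_i·P[i][j]:
  π_0 = 5/12·π_0 + 1/4·π_1 + 1/12·π_2 + 1/3·π_3
  π_1 = 1/12·π_0 + 1/3·π_1 + 1/3·π_2 + 1/6·π_3
  π_2 = 1/3·π_0 + 1/6·π_1 + 5/12·π_2 + 1/3·π_3
  normalize: π_0 + π_1 + π_2 + π_3 = 1
Solving the linear system gives exactly π = [318/1249, 298/1249, 400/1249, 233/1249].

π = [0.2546, 0.2386, 0.3203, 0.1865]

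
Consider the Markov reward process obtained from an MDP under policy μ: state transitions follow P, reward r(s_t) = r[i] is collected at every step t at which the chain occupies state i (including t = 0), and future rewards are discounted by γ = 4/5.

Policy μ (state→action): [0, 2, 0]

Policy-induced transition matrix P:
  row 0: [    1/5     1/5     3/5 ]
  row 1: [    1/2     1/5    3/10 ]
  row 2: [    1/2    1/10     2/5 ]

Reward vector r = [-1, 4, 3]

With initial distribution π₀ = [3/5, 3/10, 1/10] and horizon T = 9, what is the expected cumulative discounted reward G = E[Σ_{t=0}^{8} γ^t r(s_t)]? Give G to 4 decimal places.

t=0: π = [0.6000, 0.3000, 0.1000], E[r] = 0.9000, γ^t·E[r] = 0.900000, running G = 0.900000
t=1: π = [0.3200, 0.1900, 0.4900], E[r] = 1.9100, γ^t·E[r] = 1.528000, running G = 2.428000
t=2: π = [0.4040, 0.1510, 0.4450], E[r] = 1.5350, γ^t·E[r] = 0.982400, running G = 3.410400
t=3: π = [0.3788, 0.1555, 0.4657], E[r] = 1.6403, γ^t·E[r] = 0.839834, running G = 4.250234
t=4: π = [0.3864, 0.1534, 0.4602], E[r] = 1.6080, γ^t·E[r] = 0.658633, running G = 4.908866
t=5: π = [0.3841, 0.1540, 0.4619], E[r] = 1.6176, γ^t·E[r] = 0.530059, running G = 5.438925
t=6: π = [0.3848, 0.1538, 0.4614], E[r] = 1.6147, γ^t·E[r] = 0.423289, running G = 5.862214
t=7: π = [0.3846, 0.1539, 0.4616], E[r] = 1.6156, γ^t·E[r] = 0.338813, running G = 6.201026
t=8: π = [0.3846, 0.1538, 0.4615], E[r] = 1.6153, γ^t·E[r] = 0.271006, running G = 6.472033

G = 6.4720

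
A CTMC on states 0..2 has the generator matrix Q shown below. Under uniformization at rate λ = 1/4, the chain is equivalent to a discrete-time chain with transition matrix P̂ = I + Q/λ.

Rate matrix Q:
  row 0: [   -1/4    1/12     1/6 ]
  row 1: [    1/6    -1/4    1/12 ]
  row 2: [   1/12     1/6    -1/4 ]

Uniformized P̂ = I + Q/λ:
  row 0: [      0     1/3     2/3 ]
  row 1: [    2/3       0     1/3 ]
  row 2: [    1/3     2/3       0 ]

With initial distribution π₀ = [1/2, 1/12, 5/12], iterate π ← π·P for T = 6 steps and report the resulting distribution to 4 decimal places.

t=0: π = [0.5000, 0.0833, 0.4167]
t=1: π = [0.1944, 0.4444, 0.3611]
t=2: π = [0.4167, 0.3056, 0.2778]
t=3: π = [0.2963, 0.3241, 0.3796]
t=4: π = [0.3426, 0.3519, 0.3056]
t=5: π = [0.3364, 0.3179, 0.3457]
t=6: π = [0.3272, 0.3426, 0.3302]

π = [0.3272, 0.3426, 0.3302]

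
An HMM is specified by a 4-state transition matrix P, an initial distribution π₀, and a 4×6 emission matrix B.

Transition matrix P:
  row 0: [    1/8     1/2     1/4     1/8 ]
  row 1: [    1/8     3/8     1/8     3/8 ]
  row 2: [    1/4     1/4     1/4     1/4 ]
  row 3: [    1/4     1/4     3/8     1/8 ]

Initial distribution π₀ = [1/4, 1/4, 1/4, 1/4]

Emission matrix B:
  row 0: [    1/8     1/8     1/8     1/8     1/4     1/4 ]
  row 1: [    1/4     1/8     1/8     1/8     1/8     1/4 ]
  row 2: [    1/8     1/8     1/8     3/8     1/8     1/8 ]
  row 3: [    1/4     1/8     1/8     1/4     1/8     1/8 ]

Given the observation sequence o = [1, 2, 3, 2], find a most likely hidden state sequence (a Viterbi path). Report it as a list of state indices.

path = [0, 1, 3, 2]

t=0: δ = [3.125e-02, 3.125e-02, 3.125e-02, 3.125e-02]  (obs o_0=1)
t=1: δ = [9.766e-04, 1.953e-03, 1.465e-03, 1.465e-03]  ψ = [2, 0, 3, 1]  (obs o_1=2)
t=2: δ = [4.578e-05, 9.155e-05, 2.060e-04, 1.831e-04]  ψ = [2, 1, 3, 1]  (obs o_2=3)
t=3: δ = [6.437e-06, 6.437e-06, 8.583e-06, 6.437e-06]  ψ = [2, 2, 3, 2]  (obs o_3=2)
backtrack: best end state = 2; path = [0, 1, 3, 2]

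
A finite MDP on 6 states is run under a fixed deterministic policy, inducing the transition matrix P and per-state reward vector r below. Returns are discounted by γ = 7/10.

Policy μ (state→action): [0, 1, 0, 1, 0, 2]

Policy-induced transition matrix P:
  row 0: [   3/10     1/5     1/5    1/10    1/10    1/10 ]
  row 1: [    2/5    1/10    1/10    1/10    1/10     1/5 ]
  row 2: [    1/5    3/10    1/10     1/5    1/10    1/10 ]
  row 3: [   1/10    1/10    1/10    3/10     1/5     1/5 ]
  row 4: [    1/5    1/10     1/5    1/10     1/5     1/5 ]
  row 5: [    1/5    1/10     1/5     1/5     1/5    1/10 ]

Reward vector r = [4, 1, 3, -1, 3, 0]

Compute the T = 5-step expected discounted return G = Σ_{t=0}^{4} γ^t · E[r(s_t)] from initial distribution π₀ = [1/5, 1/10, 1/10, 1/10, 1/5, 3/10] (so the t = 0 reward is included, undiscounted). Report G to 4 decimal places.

G = 4.9936

t=0: π = [0.2000, 0.1000, 0.1000, 0.1000, 0.2000, 0.3000], E[r] = 1.7000, γ^t·E[r] = 1.700000, running G = 1.700000
t=1: π = [0.2300, 0.1400, 0.1700, 0.1600, 0.1600, 0.1400], E[r] = 1.8900, γ^t·E[r] = 1.323000, running G = 3.023000
t=2: π = [0.2350, 0.1570, 0.1530, 0.1630, 0.1460, 0.1460], E[r] = 1.8310, γ^t·E[r] = 0.897190, running G = 3.920190
t=3: π = [0.2386, 0.1541, 0.1527, 0.1625, 0.1455, 0.1466], E[r] = 1.8406, γ^t·E[r] = 0.631326, running G = 4.551516
t=4: π = [0.2384, 0.1544, 0.1531, 0.1624, 0.1455, 0.1462], E[r] = 1.8413, γ^t·E[r] = 0.442091, running G = 4.993607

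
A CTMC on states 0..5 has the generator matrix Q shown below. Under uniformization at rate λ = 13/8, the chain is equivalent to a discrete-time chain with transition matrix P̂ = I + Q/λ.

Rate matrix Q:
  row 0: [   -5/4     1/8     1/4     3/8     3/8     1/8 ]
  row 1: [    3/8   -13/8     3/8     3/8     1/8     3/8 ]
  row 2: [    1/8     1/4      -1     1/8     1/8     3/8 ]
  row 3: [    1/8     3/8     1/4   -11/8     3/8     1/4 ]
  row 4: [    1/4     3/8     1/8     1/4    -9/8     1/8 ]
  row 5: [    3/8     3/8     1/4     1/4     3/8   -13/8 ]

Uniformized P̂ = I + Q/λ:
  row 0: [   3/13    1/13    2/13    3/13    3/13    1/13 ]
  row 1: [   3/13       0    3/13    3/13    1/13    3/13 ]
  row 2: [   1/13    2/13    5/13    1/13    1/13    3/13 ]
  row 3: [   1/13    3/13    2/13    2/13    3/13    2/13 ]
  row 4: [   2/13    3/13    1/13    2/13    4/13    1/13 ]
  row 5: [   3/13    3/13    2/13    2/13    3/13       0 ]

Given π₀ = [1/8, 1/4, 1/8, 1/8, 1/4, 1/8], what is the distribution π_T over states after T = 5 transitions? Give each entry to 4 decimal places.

π = [0.1608, 0.1551, 0.1963, 0.1631, 0.1915, 0.1333]

t=0: π = [0.1250, 0.2500, 0.1250, 0.1250, 0.2500, 0.1250]
t=1: π = [0.1731, 0.1442, 0.1827, 0.1731, 0.1923, 0.1346]
t=2: π = [0.1612, 0.1568, 0.1923, 0.1642, 0.1953, 0.1302]
t=3: π = [0.1609, 0.1550, 0.1953, 0.1635, 0.1921, 0.1332]
t=4: π = [0.1608, 0.1552, 0.1961, 0.1631, 0.1917, 0.1331]
t=5: π = [0.1608, 0.1551, 0.1963, 0.1631, 0.1915, 0.1333]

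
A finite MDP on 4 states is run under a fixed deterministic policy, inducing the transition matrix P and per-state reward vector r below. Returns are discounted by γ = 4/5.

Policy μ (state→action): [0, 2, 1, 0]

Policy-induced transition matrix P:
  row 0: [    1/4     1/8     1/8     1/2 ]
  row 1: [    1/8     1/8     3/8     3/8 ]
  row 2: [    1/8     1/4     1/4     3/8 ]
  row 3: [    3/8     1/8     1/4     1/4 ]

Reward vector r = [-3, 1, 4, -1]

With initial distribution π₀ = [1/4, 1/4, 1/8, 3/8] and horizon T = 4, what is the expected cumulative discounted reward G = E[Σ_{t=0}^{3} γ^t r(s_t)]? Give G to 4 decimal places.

G = -0.3433

t=0: π = [0.2500, 0.2500, 0.1250, 0.3750], E[r] = -0.3750, γ^t·E[r] = -0.375000, running G = -0.375000
t=1: π = [0.2500, 0.1406, 0.2500, 0.3594], E[r] = 0.0313, γ^t·E[r] = 0.025000, running G = -0.350000
t=2: π = [0.2461, 0.1563, 0.2363, 0.3613], E[r] = 0.0020, γ^t·E[r] = 0.001250, running G = -0.348750
t=3: π = [0.2461, 0.1545, 0.2388, 0.3606], E[r] = 0.0107, γ^t·E[r] = 0.005500, running G = -0.343250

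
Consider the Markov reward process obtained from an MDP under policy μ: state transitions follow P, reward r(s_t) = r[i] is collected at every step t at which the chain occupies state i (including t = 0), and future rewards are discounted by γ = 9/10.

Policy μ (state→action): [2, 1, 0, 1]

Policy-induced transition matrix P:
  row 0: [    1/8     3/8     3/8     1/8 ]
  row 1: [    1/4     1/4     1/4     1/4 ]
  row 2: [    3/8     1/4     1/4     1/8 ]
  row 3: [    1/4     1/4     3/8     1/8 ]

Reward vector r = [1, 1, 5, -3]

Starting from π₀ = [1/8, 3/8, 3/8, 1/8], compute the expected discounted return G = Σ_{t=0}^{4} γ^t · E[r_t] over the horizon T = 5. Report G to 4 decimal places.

G = 6.7520

t=0: π = [0.1250, 0.3750, 0.3750, 0.1250], E[r] = 2.0000, γ^t·E[r] = 2.000000, running G = 2.000000
t=1: π = [0.2813, 0.2656, 0.2813, 0.1719], E[r] = 1.4375, γ^t·E[r] = 1.293750, running G = 3.293750
t=2: π = [0.2500, 0.2852, 0.3066, 0.1582], E[r] = 1.5938, γ^t·E[r] = 1.290938, running G = 4.584688
t=3: π = [0.2571, 0.2813, 0.3010, 0.1606], E[r] = 1.5615, γ^t·E[r] = 1.138351, running G = 5.723038
t=4: π = [0.2555, 0.2821, 0.3022, 0.1602], E[r] = 1.5682, γ^t·E[r] = 1.028920, running G = 6.751959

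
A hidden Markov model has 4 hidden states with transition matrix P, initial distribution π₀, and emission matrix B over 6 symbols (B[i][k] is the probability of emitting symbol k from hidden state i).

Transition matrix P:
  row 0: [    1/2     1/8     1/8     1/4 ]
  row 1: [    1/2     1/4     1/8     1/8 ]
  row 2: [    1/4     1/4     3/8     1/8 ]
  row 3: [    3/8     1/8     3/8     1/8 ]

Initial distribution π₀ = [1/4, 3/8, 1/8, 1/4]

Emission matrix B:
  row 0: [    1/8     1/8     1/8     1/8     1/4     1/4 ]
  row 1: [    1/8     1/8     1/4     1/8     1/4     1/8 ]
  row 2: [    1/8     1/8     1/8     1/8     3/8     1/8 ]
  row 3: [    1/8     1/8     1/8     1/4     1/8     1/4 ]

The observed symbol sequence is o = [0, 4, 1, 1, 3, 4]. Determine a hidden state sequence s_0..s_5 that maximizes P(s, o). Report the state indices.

path = [1, 0, 0, 0, 3, 2]

t=0: δ = [3.125e-02, 4.688e-02, 1.562e-02, 3.125e-02]  (obs o_0=0)
t=1: δ = [5.859e-03, 2.930e-03, 4.395e-03, 9.766e-04]  ψ = [1, 1, 3, 0]  (obs o_1=4)
t=2: δ = [3.662e-04, 1.373e-04, 2.060e-04, 1.831e-04]  ψ = [0, 2, 2, 0]  (obs o_2=1)
t=3: δ = [2.289e-05, 6.437e-06, 9.656e-06, 1.144e-05]  ψ = [0, 2, 2, 0]  (obs o_3=1)
t=4: δ = [1.431e-06, 3.576e-07, 5.364e-07, 1.431e-06]  ψ = [0, 0, 3, 0]  (obs o_4=3)
t=5: δ = [1.788e-07, 4.470e-08, 2.012e-07, 4.470e-08]  ψ = [0, 0, 3, 0]  (obs o_5=4)
backtrack: best end state = 2; path = [1, 0, 0, 0, 3, 2]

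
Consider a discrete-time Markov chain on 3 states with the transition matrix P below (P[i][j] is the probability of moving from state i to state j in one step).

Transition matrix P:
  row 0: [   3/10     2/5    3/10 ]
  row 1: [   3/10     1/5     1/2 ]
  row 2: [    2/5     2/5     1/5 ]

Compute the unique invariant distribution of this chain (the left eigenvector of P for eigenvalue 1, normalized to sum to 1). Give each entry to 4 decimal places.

Balance equations π_j = Σ_i π_i·P[i][j]:
  π_0 = 3/10·π_0 + 3/10·π_1 + 2/5·π_2
  π_1 = 2/5·π_0 + 1/5·π_1 + 2/5·π_2
  normalize: π_0 + π_1 + π_2 = 1
Solving the linear system gives exactly π = [1/3, 1/3, 1/3].

π = [0.3333, 0.3333, 0.3333]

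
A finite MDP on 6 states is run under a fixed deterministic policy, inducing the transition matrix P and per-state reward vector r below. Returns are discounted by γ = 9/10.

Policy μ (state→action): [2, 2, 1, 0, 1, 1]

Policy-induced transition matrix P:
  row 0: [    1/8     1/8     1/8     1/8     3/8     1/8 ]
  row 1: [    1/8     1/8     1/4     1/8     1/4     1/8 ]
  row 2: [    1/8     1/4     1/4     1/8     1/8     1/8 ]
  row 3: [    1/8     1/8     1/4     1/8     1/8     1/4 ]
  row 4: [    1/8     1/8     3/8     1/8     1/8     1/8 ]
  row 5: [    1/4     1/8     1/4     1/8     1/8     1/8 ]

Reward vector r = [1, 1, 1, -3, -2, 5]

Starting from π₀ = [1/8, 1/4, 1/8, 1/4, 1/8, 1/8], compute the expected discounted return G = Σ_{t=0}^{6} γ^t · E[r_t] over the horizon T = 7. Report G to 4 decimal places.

G = 2.3671

t=0: π = [0.1250, 0.2500, 0.1250, 0.2500, 0.1250, 0.1250], E[r] = 0.1250, γ^t·E[r] = 0.125000, running G = 0.125000
t=1: π = [0.1406, 0.1406, 0.2500, 0.1250, 0.1875, 0.1563], E[r] = 0.5625, γ^t·E[r] = 0.506250, running G = 0.631250
t=2: π = [0.1445, 0.1563, 0.2559, 0.1250, 0.1777, 0.1406], E[r] = 0.5293, γ^t·E[r] = 0.428730, running G = 1.059980
t=3: π = [0.1426, 0.1570, 0.2542, 0.1250, 0.1807, 0.1406], E[r] = 0.5205, γ^t·E[r] = 0.379450, running G = 1.439431
t=4: π = [0.1426, 0.1568, 0.2548, 0.1250, 0.1803, 0.1406], E[r] = 0.5217, γ^t·E[r] = 0.342286, running G = 1.781717
t=5: π = [0.1426, 0.1568, 0.2547, 0.1250, 0.1802, 0.1406], E[r] = 0.5218, γ^t·E[r] = 0.308105, running G = 2.089821
t=6: π = [0.1426, 0.1568, 0.2547, 0.1250, 0.1803, 0.1406], E[r] = 0.5217, γ^t·E[r] = 0.277279, running G = 2.367101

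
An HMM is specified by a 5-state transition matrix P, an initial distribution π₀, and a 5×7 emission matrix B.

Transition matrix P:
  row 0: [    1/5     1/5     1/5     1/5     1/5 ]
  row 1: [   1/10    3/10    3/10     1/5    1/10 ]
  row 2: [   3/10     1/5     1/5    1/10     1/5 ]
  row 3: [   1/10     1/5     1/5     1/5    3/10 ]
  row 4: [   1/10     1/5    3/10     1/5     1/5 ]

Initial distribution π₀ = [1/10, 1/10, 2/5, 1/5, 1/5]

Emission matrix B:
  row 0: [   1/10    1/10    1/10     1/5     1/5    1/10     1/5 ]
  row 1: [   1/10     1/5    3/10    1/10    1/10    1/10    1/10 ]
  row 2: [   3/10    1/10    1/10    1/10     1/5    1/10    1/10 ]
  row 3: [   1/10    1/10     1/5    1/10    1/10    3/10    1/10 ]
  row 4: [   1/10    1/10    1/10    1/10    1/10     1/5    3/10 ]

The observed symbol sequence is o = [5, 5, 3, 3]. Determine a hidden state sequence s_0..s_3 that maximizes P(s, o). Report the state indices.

path = [3, 4, 2, 0]

t=0: δ = [1.000e-02, 1.000e-02, 4.000e-02, 6.000e-02, 4.000e-02]  (obs o_0=5)
t=1: δ = [1.200e-03, 1.200e-03, 1.200e-03, 3.600e-03, 3.600e-03]  ψ = [2, 3, 3, 3, 3]  (obs o_1=5)
t=2: δ = [7.200e-05, 7.200e-05, 1.080e-04, 7.200e-05, 1.080e-04]  ψ = [2, 3, 4, 3, 3]  (obs o_2=3)
t=3: δ = [6.480e-06, 2.160e-06, 3.240e-06, 2.160e-06, 2.160e-06]  ψ = [2, 1, 4, 4, 2]  (obs o_3=3)
backtrack: best end state = 0; path = [3, 4, 2, 0]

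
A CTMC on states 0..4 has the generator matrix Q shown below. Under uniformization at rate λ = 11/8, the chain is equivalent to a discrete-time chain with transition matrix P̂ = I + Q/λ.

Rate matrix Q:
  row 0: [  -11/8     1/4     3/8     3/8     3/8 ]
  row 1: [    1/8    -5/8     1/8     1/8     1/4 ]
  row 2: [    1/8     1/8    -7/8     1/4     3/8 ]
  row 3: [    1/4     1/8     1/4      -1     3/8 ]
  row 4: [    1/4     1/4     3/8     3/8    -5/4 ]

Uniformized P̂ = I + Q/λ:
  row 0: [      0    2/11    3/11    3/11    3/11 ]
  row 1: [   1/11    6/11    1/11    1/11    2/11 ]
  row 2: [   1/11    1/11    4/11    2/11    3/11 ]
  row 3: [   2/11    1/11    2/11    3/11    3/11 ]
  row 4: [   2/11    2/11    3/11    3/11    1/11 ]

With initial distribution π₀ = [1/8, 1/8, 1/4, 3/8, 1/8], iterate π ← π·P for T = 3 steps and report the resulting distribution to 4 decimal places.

π = [0.1193, 0.2130, 0.2382, 0.2140, 0.2155]

t=0: π = [0.1250, 0.1250, 0.2500, 0.3750, 0.1250]
t=1: π = [0.1250, 0.1705, 0.2386, 0.2273, 0.2386]
t=2: π = [0.1219, 0.2014, 0.2428, 0.2200, 0.2138]
t=3: π = [0.1193, 0.2130, 0.2382, 0.2140, 0.2155]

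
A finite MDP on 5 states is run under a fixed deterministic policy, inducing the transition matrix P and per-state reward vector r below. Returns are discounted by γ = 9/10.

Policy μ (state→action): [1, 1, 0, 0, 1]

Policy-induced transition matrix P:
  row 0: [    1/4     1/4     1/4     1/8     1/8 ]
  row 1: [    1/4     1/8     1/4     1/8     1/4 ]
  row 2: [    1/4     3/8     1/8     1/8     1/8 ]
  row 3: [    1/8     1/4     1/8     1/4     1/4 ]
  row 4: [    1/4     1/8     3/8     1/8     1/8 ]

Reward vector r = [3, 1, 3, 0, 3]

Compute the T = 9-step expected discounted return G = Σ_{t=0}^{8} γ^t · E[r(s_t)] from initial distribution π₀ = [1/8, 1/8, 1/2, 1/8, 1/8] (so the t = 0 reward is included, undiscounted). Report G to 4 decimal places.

G = 13.1414

t=0: π = [0.1250, 0.1250, 0.5000, 0.1250, 0.1250], E[r] = 2.3750, γ^t·E[r] = 2.375000, running G = 2.375000
t=1: π = [0.2344, 0.2813, 0.1875, 0.1406, 0.1563], E[r] = 2.0156, γ^t·E[r] = 1.814063, running G = 4.189063
t=2: π = [0.2324, 0.2188, 0.2285, 0.1426, 0.1777], E[r] = 2.1348, γ^t·E[r] = 1.729160, running G = 5.918223
t=3: π = [0.2322, 0.2290, 0.2258, 0.1428, 0.1702], E[r] = 2.1135, γ^t·E[r] = 1.540760, running G = 7.458983
t=4: π = [0.2321, 0.2283, 0.2252, 0.1429, 0.1715], E[r] = 2.1148, γ^t·E[r] = 1.387505, running G = 8.846488
t=5: π = [0.2321, 0.2282, 0.2254, 0.1429, 0.1714], E[r] = 2.1151, γ^t·E[r] = 1.248937, running G = 10.095424
t=6: π = [0.2321, 0.2282, 0.2254, 0.1429, 0.1714], E[r] = 2.1150, γ^t·E[r] = 1.123979, running G = 11.219403
t=7: π = [0.2321, 0.2282, 0.2254, 0.1429, 0.1714], E[r] = 2.1150, γ^t·E[r] = 1.011590, running G = 12.230993
t=8: π = [0.2321, 0.2282, 0.2254, 0.1429, 0.1714], E[r] = 2.1150, γ^t·E[r] = 0.910431, running G = 13.141424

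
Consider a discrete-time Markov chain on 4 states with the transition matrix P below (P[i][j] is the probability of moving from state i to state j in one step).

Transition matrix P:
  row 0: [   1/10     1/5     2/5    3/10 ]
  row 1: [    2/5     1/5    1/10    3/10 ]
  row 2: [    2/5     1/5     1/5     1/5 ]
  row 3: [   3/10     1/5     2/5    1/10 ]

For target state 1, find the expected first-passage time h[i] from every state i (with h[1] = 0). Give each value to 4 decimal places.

h = [5.0000, 0.0000, 5.0000, 5.0000]

First-step conditioning: h[1] = 0; for i ≠ 1, h[i] = 1 + Σ_k P[i][k]·h[k].
  h[0] = 1 + 1/10·h[0] + 2/5·h[2] + 3/10·h[3]
  h[2] = 1 + 2/5·h[0] + 1/5·h[2] + 1/5·h[3]
  h[3] = 1 + 3/10·h[0] + 2/5·h[2] + 1/10·h[3]
Solving the 3×3 linear system over states ≠ 1 gives exactly h = [5, 0, 5, 5] (h[1] = 0 is the target).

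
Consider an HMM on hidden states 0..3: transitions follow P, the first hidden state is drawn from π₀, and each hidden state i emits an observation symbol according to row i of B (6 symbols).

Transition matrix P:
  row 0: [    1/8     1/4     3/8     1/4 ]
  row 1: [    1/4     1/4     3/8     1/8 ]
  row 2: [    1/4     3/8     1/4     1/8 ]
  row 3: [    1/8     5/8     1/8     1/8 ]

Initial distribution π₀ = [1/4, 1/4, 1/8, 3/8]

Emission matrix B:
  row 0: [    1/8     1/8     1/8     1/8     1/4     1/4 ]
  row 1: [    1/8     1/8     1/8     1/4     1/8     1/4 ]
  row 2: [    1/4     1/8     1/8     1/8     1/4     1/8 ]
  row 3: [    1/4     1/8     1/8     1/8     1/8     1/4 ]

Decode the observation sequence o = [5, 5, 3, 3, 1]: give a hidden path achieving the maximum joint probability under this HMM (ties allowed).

t=0: δ = [6.250e-02, 6.250e-02, 1.562e-02, 9.375e-02]  (obs o_0=5)
t=1: δ = [3.906e-03, 1.465e-02, 2.930e-03, 3.906e-03]  ψ = [1, 3, 0, 0]  (obs o_1=5)
t=2: δ = [4.578e-04, 9.155e-04, 6.866e-04, 2.289e-04]  ψ = [1, 1, 1, 1]  (obs o_2=3)
t=3: δ = [2.861e-05, 6.437e-05, 4.292e-05, 1.431e-05]  ψ = [1, 2, 1, 0]  (obs o_3=3)
t=4: δ = [2.012e-06, 2.012e-06, 3.017e-06, 1.006e-06]  ψ = [1, 1, 1, 1]  (obs o_4=1)
backtrack: best end state = 2; path = [3, 1, 2, 1, 2]

path = [3, 1, 2, 1, 2]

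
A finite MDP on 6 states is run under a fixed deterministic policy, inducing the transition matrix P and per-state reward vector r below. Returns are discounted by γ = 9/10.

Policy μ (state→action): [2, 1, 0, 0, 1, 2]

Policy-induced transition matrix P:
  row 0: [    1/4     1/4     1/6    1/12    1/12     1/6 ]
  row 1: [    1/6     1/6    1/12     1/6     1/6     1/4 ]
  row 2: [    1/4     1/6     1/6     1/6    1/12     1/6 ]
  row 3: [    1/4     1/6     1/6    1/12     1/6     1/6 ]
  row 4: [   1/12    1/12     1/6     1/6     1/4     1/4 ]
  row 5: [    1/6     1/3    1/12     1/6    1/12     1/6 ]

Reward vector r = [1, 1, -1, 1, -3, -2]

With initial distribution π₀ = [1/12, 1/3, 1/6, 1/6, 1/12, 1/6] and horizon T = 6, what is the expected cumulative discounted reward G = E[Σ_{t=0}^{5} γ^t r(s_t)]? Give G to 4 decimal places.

G = -1.6197

t=0: π = [0.0833, 0.3333, 0.1667, 0.1667, 0.0833, 0.1667], E[r] = -0.1667, γ^t·E[r] = -0.166667, running G = -0.166667
t=1: π = [0.1944, 0.1944, 0.1250, 0.1458, 0.1389, 0.2014], E[r] = -0.4097, γ^t·E[r] = -0.368750, running G = -0.535417
t=2: π = [0.1939, 0.2049, 0.1337, 0.1383, 0.1348, 0.1944], E[r] = -0.3900, γ^t·E[r] = -0.315938, running G = -0.851354
t=3: π = [0.1943, 0.2040, 0.1334, 0.1390, 0.1344, 0.1950], E[r] = -0.3893, γ^t·E[r] = -0.283816, running G = -1.135171
t=4: π = [0.1944, 0.2041, 0.1334, 0.1389, 0.1343, 0.1949], E[r] = -0.3887, γ^t·E[r] = -0.255026, running G = -1.390197
t=5: π = [0.1944, 0.2041, 0.1334, 0.1389, 0.1343, 0.1949], E[r] = -0.3887, γ^t·E[r] = -0.229507, running G = -1.619704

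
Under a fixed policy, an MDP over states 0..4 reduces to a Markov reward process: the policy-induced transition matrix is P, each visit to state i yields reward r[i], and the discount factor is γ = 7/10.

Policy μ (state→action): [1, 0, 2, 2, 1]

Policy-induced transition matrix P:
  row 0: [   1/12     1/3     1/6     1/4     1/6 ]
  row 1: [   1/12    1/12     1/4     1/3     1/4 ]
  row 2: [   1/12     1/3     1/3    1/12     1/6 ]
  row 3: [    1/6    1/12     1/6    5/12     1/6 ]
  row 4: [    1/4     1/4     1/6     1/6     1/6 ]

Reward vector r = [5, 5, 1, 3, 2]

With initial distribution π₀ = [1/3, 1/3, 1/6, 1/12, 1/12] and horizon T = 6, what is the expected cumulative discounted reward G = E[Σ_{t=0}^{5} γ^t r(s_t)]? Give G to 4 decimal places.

t=0: π = [0.3333, 0.3333, 0.1667, 0.0833, 0.0833], E[r] = 3.9167, γ^t·E[r] = 3.916667, running G = 3.916667
t=1: π = [0.1042, 0.2222, 0.2222, 0.2569, 0.1944], E[r] = 3.0139, γ^t·E[r] = 2.109722, running G = 6.026389
t=2: π = [0.1372, 0.1973, 0.2222, 0.2581, 0.1852], E[r] = 3.0394, γ^t·E[r] = 1.489282, running G = 7.515671
t=3: π = [0.1357, 0.2040, 0.2201, 0.2570, 0.1831], E[r] = 3.0561, γ^t·E[r] = 1.048238, running G = 8.563909
t=4: π = [0.1353, 0.2028, 0.2204, 0.2579, 0.1837], E[r] = 3.0518, γ^t·E[r] = 0.732731, running G = 9.296640
t=5: π = [0.1354, 0.2029, 0.2203, 0.2578, 0.1836], E[r] = 3.0524, γ^t·E[r] = 0.513020, running G = 9.809660

G = 9.8097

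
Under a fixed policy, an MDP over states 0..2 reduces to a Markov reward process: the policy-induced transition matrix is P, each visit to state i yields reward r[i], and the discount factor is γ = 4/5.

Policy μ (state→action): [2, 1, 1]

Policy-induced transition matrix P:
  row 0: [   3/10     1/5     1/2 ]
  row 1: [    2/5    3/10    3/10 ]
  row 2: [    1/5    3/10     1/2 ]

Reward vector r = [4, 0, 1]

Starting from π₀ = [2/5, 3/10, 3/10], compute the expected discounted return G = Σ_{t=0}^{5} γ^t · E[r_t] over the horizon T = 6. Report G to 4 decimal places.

t=0: π = [0.4000, 0.3000, 0.3000], E[r] = 1.9000, γ^t·E[r] = 1.900000, running G = 1.900000
t=1: π = [0.3000, 0.2600, 0.4400], E[r] = 1.6400, γ^t·E[r] = 1.312000, running G = 3.212000
t=2: π = [0.2820, 0.2700, 0.4480], E[r] = 1.5760, γ^t·E[r] = 1.008640, running G = 4.220640
t=3: π = [0.2822, 0.2718, 0.4460], E[r] = 1.5748, γ^t·E[r] = 0.806298, running G = 5.026938
t=4: π = [0.2826, 0.2718, 0.4456], E[r] = 1.5760, γ^t·E[r] = 0.645513, running G = 5.672451
t=5: π = [0.2826, 0.2717, 0.4456], E[r] = 1.5761, γ^t·E[r] = 0.516456, running G = 6.188907

G = 6.1889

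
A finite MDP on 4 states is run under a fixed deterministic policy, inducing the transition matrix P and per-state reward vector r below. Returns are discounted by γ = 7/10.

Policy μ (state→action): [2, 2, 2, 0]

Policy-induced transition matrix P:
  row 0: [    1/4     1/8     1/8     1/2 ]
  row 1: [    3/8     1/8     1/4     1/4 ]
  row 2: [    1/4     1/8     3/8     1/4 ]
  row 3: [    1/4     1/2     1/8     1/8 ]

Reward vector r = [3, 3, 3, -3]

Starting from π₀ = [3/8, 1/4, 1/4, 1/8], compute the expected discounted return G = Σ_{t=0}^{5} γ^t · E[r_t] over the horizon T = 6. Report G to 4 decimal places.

t=0: π = [0.3750, 0.2500, 0.2500, 0.1250], E[r] = 2.2500, γ^t·E[r] = 2.250000, running G = 2.250000
t=1: π = [0.2813, 0.1719, 0.2188, 0.3281], E[r] = 1.0313, γ^t·E[r] = 0.721875, running G = 2.971875
t=2: π = [0.2715, 0.2480, 0.2012, 0.2793], E[r] = 1.3242, γ^t·E[r] = 0.648867, running G = 3.620742
t=3: π = [0.2810, 0.2297, 0.2063, 0.2830], E[r] = 1.3022, γ^t·E[r] = 0.446670, running G = 4.067413
t=4: π = [0.2787, 0.2311, 0.2053, 0.2849], E[r] = 1.2907, γ^t·E[r] = 0.309900, running G = 4.377312
t=5: π = [0.2789, 0.2318, 0.2052, 0.2841], E[r] = 1.2956, γ^t·E[r] = 0.217749, running G = 4.595061

G = 4.5951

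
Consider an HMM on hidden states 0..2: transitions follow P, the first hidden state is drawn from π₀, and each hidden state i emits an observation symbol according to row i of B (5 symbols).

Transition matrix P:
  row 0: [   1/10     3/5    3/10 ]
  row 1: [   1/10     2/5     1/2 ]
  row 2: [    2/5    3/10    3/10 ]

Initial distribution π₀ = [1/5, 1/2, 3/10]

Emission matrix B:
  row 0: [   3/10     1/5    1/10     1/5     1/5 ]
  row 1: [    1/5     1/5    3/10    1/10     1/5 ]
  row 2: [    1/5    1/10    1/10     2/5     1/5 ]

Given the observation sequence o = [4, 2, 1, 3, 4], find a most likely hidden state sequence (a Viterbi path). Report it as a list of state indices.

t=0: δ = [4.000e-02, 1.000e-01, 6.000e-02]  (obs o_0=4)
t=1: δ = [2.400e-03, 1.200e-02, 5.000e-03]  ψ = [2, 1, 1]  (obs o_1=2)
t=2: δ = [4.000e-04, 9.600e-04, 6.000e-04]  ψ = [2, 1, 1]  (obs o_2=1)
t=3: δ = [4.800e-05, 3.840e-05, 1.920e-04]  ψ = [2, 1, 1]  (obs o_3=3)
t=4: δ = [1.536e-05, 1.152e-05, 1.152e-05]  ψ = [2, 2, 2]  (obs o_4=4)
backtrack: best end state = 0; path = [1, 1, 1, 2, 0]

path = [1, 1, 1, 2, 0]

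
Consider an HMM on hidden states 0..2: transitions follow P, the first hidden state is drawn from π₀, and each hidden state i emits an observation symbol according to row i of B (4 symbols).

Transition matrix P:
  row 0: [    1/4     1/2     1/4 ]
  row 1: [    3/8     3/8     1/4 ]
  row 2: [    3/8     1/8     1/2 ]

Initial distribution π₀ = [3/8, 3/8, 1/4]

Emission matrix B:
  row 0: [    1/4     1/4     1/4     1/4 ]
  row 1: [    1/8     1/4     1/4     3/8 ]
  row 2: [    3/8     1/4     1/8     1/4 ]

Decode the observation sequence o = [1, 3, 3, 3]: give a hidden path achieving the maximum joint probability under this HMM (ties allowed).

t=0: δ = [9.375e-02, 9.375e-02, 6.250e-02]  (obs o_0=1)
t=1: δ = [8.789e-03, 1.758e-02, 7.812e-03]  ψ = [1, 0, 2]  (obs o_1=3)
t=2: δ = [1.648e-03, 2.472e-03, 1.099e-03]  ψ = [1, 1, 1]  (obs o_2=3)
t=3: δ = [2.317e-04, 3.476e-04, 1.545e-04]  ψ = [1, 1, 1]  (obs o_3=3)
backtrack: best end state = 1; path = [0, 1, 1, 1]

path = [0, 1, 1, 1]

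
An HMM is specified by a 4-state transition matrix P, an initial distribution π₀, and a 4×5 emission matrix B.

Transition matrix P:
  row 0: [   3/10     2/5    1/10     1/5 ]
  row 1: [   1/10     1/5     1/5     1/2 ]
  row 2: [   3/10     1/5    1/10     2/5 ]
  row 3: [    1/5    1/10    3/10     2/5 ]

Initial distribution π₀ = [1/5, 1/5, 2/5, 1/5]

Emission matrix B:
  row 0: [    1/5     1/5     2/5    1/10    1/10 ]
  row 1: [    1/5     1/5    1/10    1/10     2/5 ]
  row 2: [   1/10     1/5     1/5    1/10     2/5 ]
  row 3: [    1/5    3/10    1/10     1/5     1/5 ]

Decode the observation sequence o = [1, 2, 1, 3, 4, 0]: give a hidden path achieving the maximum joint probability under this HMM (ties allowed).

t=0: δ = [4.000e-02, 4.000e-02, 8.000e-02, 6.000e-02]  (obs o_0=1)
t=1: δ = [9.600e-03, 1.600e-03, 3.600e-03, 3.200e-03]  ψ = [2, 0, 3, 2]  (obs o_1=2)
t=2: δ = [5.760e-04, 7.680e-04, 1.920e-04, 5.760e-04]  ψ = [0, 0, 0, 0]  (obs o_2=1)
t=3: δ = [1.728e-05, 2.304e-05, 1.728e-05, 7.680e-05]  ψ = [0, 0, 3, 1]  (obs o_3=3)
t=4: δ = [1.536e-06, 3.072e-06, 9.216e-06, 6.144e-06]  ψ = [3, 3, 3, 3]  (obs o_4=4)
t=5: δ = [5.530e-07, 3.686e-07, 1.843e-07, 7.373e-07]  ψ = [2, 2, 3, 2]  (obs o_5=0)
backtrack: best end state = 3; path = [2, 0, 1, 3, 2, 3]

path = [2, 0, 1, 3, 2, 3]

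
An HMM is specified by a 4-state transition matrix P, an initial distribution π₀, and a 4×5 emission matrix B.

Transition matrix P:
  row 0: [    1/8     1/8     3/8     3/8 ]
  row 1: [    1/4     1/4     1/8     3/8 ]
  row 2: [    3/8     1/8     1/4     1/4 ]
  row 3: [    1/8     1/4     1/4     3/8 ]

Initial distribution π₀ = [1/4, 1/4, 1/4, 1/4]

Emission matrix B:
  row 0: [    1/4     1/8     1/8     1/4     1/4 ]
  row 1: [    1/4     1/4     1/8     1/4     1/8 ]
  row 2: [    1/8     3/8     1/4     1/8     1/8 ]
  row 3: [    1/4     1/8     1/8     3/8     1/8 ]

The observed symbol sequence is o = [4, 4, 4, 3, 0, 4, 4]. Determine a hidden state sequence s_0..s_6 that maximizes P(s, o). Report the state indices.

t=0: δ = [6.250e-02, 3.125e-02, 3.125e-02, 3.125e-02]  (obs o_0=4)
t=1: δ = [2.930e-03, 9.766e-04, 2.930e-03, 2.930e-03]  ψ = [2, 0, 0, 0]  (obs o_1=4)
t=2: δ = [2.747e-04, 9.155e-05, 1.373e-04, 1.373e-04]  ψ = [2, 3, 0, 0]  (obs o_2=4)
t=3: δ = [1.287e-05, 8.583e-06, 1.287e-05, 3.862e-05]  ψ = [2, 0, 0, 0]  (obs o_3=3)
t=4: δ = [1.207e-06, 2.414e-06, 1.207e-06, 3.621e-06]  ψ = [2, 3, 3, 3]  (obs o_4=0)
t=5: δ = [1.509e-07, 1.132e-07, 1.132e-07, 1.697e-07]  ψ = [1, 3, 3, 3]  (obs o_5=4)
t=6: δ = [1.061e-08, 5.304e-09, 7.072e-09, 7.956e-09]  ψ = [2, 3, 0, 3]  (obs o_6=4)
backtrack: best end state = 0; path = [0, 2, 0, 3, 3, 2, 0]

path = [0, 2, 0, 3, 3, 2, 0]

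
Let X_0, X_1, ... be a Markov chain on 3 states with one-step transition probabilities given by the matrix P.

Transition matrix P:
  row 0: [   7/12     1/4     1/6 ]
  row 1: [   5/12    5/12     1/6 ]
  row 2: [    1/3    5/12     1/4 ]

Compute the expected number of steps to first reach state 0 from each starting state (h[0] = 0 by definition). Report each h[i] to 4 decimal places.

h = [0.0000, 2.4906, 2.7170]

First-step conditioning: h[0] = 0; for i ≠ 0, h[i] = 1 + Σ_k P[i][k]·h[k].
  h[1] = 1 + 5/12·h[1] + 1/6·h[2]
  h[2] = 1 + 5/12·h[1] + 1/4·h[2]
Solving the 2×2 linear system over states ≠ 0 gives exactly h = [0, 132/53, 144/53] (h[0] = 0 is the target).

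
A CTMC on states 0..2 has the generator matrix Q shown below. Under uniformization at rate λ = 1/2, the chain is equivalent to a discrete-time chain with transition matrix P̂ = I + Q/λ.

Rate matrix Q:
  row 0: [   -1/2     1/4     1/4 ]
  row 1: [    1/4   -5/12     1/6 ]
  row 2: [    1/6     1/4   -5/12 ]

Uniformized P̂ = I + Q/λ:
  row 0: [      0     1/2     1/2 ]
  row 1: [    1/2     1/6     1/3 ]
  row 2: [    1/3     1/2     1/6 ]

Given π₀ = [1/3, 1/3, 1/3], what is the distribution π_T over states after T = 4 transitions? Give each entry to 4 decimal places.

t=0: π = [0.3333, 0.3333, 0.3333]
t=1: π = [0.2778, 0.3889, 0.3333]
t=2: π = [0.3056, 0.3704, 0.3241]
t=3: π = [0.2932, 0.3765, 0.3302]
t=4: π = [0.2984, 0.3745, 0.3272]

π = [0.2984, 0.3745, 0.3272]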